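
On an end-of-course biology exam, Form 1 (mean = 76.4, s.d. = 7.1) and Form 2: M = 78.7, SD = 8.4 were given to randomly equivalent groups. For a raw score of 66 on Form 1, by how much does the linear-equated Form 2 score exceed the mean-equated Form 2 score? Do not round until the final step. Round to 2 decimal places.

-1.90

Mean-equated: 66 + (78.7 − 76.4) = 68.30
Linear-equated: (8.4/7.1)(66 − 76.4) + 78.7 = 66.396
Difference = 66.396 − 68.30 = -1.90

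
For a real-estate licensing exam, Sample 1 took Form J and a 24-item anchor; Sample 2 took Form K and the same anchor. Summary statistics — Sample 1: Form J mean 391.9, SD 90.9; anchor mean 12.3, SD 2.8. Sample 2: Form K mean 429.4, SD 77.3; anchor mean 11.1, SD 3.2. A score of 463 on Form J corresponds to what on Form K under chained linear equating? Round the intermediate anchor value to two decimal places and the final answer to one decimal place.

Form J → anchor (Sample 1): v = (2.8/90.9)(463 − 391.9) + 12.3 = 14.49
anchor → Form K (Sample 2): y = (77.3/3.2)(14.49 − 11.1) + 429.4 = 511.3

511.3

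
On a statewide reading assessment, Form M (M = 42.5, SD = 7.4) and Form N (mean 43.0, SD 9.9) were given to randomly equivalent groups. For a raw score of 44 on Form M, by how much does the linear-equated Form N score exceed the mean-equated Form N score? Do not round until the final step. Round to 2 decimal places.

0.51

Mean-equated: 44 + (43.0 − 42.5) = 44.50
Linear-equated: (9.9/7.4)(44 − 42.5) + 43.0 = 45.007
Difference = 45.007 − 44.50 = 0.51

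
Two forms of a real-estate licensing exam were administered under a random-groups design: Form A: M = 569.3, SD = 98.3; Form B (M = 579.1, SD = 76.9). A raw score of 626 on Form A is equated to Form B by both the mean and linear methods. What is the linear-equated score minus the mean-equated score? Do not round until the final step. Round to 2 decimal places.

-12.34

Mean-equated: 626 + (579.1 − 569.3) = 635.80
Linear-equated: (76.9/98.3)(626 − 569.3) + 579.1 = 623.456
Difference = 623.456 − 635.80 = -12.34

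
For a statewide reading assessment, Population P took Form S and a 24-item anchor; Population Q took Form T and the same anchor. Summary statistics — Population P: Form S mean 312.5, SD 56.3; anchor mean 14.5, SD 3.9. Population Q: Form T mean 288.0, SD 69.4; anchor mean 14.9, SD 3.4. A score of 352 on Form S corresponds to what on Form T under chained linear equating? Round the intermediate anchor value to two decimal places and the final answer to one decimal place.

335.8

Form S → anchor (Population P): v = (3.9/56.3)(352 − 312.5) + 14.5 = 17.24
anchor → Form T (Population Q): y = (69.4/3.4)(17.24 − 14.9) + 288.0 = 335.8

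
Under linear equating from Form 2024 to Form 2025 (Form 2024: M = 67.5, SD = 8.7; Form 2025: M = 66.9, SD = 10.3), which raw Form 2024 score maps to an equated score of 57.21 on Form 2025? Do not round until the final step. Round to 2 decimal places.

Invert y = (SD_Y/SD_X)(x − M_X) + M_Y:
x = (SD_X/SD_Y)(y − M_Y) + M_X = (8.7/10.3)(57.21 − 66.9) + 67.5
x = 0.844660 × -9.690 + 67.5 = 59.32

59.32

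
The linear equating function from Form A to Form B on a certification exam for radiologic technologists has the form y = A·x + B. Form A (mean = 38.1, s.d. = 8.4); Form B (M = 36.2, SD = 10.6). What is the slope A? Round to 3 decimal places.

A = SD_Y / SD_X = 10.6 / 8.4 = 1.262

1.262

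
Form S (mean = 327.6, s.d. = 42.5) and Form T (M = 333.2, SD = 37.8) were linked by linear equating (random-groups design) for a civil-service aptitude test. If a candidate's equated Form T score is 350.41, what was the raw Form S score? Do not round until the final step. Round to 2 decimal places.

Invert y = (SD_Y/SD_X)(x − M_X) + M_Y:
x = (SD_X/SD_Y)(y − M_Y) + M_X = (42.5/37.8)(350.41 − 333.2) + 327.6
x = 1.124339 × 17.210 + 327.6 = 346.95

346.95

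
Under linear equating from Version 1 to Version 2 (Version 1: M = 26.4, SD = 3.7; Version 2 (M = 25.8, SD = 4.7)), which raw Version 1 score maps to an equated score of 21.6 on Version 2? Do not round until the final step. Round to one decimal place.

Invert y = (SD_Y/SD_X)(x − M_X) + M_Y:
x = (SD_X/SD_Y)(y − M_Y) + M_X = (3.7/4.7)(21.6 − 25.8) + 26.4
x = 0.787234 × -4.200 + 26.4 = 23.1

23.1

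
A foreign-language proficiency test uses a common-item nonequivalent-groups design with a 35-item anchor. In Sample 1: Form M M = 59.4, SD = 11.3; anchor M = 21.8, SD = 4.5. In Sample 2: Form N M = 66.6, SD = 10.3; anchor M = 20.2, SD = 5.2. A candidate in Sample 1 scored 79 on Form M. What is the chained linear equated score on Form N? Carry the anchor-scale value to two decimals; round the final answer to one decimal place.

Form M → anchor (Sample 1): v = (4.5/11.3)(79 − 59.4) + 21.8 = 29.61
anchor → Form N (Sample 2): y = (10.3/5.2)(29.61 − 20.2) + 66.6 = 85.2

85.2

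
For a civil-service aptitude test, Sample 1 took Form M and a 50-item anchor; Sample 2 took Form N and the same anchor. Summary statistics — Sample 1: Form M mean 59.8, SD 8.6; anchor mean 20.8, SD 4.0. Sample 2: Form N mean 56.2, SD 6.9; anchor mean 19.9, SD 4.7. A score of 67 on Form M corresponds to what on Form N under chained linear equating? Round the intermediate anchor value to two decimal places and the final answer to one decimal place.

62.4

Form M → anchor (Sample 1): v = (4.0/8.6)(67 − 59.8) + 20.8 = 24.15
anchor → Form N (Sample 2): y = (6.9/4.7)(24.15 − 19.9) + 56.2 = 62.4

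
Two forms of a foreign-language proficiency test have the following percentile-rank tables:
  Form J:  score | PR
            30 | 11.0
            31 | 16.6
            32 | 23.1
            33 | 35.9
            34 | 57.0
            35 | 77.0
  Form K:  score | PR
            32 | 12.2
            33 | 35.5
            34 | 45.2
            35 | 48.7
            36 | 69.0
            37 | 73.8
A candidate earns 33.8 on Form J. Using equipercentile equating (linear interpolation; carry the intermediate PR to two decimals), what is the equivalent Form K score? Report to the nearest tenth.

PR of 33.8 on Form J: 35.9 + (33.8 − 33)/(34 − 33) × (57.0 − 35.9) = 52.78
On Form K, PR 52.78 falls between score 35 (PR 48.7) and 36 (PR 69.0).
Interpolate: 35 + (52.78 − 48.7)/(69.0 − 48.7) × (36 − 35) = 35.2

35.2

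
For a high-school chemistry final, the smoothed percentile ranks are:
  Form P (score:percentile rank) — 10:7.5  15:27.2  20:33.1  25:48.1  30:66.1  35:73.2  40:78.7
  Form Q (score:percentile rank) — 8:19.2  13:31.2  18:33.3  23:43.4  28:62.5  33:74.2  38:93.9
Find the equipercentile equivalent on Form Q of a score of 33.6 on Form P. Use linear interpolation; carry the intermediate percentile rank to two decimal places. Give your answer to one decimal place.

31.7

PR of 33.6 on Form P: 66.1 + (33.6 − 30)/(35 − 30) × (73.2 − 66.1) = 71.21
On Form Q, PR 71.21 falls between score 28 (PR 62.5) and 33 (PR 74.2).
Interpolate: 28 + (71.21 − 62.5)/(74.2 − 62.5) × (33 − 28) = 31.7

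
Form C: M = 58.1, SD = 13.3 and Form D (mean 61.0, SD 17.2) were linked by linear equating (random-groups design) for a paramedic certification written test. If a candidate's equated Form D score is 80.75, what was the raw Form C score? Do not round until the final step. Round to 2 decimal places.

73.37

Invert y = (SD_Y/SD_X)(x − M_X) + M_Y:
x = (SD_X/SD_Y)(y − M_Y) + M_X = (13.3/17.2)(80.75 − 61.0) + 58.1
x = 0.773256 × 19.750 + 58.1 = 73.37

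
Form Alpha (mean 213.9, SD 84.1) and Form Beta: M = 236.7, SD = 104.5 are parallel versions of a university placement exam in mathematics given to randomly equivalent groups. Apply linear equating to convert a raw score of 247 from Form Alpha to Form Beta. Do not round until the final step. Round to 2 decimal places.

277.83

Linear equating: y = (SD_Y/SD_X)(x − M_X) + M_Y
y = (104.5/84.1)(247 − 213.9) + 236.7
y = 1.242568 × 33.1 + 236.7 = 41.1290 + 236.7 = 277.83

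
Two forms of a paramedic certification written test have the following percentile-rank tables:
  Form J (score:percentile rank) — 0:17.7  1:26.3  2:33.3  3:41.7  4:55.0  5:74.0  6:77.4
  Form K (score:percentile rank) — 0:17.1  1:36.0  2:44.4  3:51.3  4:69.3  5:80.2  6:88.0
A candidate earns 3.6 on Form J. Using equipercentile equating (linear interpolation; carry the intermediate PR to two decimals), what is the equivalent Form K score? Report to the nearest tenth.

PR of 3.6 on Form J: 41.7 + (3.6 − 3)/(4 − 3) × (55.0 − 41.7) = 49.68
On Form K, PR 49.68 falls between score 2 (PR 44.4) and 3 (PR 51.3).
Interpolate: 2 + (49.68 − 44.4)/(51.3 − 44.4) × (3 − 2) = 2.8

2.8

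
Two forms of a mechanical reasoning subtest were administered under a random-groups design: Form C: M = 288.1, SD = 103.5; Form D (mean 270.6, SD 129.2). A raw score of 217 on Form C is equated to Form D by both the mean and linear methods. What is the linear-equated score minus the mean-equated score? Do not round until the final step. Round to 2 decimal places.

-17.65

Mean-equated: 217 + (270.6 − 288.1) = 199.50
Linear-equated: (129.2/103.5)(217 − 288.1) + 270.6 = 181.845
Difference = 181.845 − 199.50 = -17.65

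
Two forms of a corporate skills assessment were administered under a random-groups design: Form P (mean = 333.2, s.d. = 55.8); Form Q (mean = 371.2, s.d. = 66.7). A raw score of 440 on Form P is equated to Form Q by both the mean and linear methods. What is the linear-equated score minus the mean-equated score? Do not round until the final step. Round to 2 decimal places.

20.86

Mean-equated: 440 + (371.2 − 333.2) = 478.00
Linear-equated: (66.7/55.8)(440 − 333.2) + 371.2 = 498.862
Difference = 498.862 − 478.00 = 20.86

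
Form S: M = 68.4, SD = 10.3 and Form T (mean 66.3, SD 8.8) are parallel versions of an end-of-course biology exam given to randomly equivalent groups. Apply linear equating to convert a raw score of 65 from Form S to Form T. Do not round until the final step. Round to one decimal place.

63.4

Linear equating: y = (SD_Y/SD_X)(x − M_X) + M_Y
y = (8.8/10.3)(65 − 68.4) + 66.3
y = 0.854369 × -3.4 + 66.3 = -2.9049 + 66.3 = 63.4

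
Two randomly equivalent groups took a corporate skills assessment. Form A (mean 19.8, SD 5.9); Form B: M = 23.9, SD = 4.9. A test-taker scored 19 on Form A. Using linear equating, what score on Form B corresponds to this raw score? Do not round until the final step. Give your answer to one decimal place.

Linear equating: y = (SD_Y/SD_X)(x − M_X) + M_Y
y = (4.9/5.9)(19 − 19.8) + 23.9
y = 0.830508 × -0.8 + 23.9 = -0.6644 + 23.9 = 23.2

23.2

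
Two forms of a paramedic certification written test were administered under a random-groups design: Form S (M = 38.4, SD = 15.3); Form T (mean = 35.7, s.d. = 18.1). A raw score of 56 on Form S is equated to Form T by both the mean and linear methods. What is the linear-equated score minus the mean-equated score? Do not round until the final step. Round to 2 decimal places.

3.22

Mean-equated: 56 + (35.7 − 38.4) = 53.30
Linear-equated: (18.1/15.3)(56 − 38.4) + 35.7 = 56.521
Difference = 56.521 − 53.30 = 3.22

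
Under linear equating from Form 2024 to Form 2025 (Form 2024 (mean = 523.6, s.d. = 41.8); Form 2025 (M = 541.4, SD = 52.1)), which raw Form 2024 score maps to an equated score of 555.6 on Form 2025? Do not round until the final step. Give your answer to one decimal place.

Invert y = (SD_Y/SD_X)(x − M_X) + M_Y:
x = (SD_X/SD_Y)(y − M_Y) + M_X = (41.8/52.1)(555.6 − 541.4) + 523.6
x = 0.802303 × 14.200 + 523.6 = 535.0

535.0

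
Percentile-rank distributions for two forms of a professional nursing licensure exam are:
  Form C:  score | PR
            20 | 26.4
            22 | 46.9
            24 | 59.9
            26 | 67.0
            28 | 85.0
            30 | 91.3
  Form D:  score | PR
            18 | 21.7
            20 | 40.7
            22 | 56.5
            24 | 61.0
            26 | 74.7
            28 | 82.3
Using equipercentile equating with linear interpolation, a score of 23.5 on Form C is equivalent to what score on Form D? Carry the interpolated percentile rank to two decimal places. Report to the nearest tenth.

22.1

PR of 23.5 on Form C: 46.9 + (23.5 − 22)/(24 − 22) × (59.9 − 46.9) = 56.65
On Form D, PR 56.65 falls between score 22 (PR 56.5) and 24 (PR 61.0).
Interpolate: 22 + (56.65 − 56.5)/(61.0 − 56.5) × (24 − 22) = 22.1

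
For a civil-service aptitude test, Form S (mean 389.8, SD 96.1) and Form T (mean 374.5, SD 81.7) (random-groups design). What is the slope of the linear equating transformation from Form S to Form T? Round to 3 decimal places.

0.850

A = SD_Y / SD_X = 81.7 / 96.1 = 0.850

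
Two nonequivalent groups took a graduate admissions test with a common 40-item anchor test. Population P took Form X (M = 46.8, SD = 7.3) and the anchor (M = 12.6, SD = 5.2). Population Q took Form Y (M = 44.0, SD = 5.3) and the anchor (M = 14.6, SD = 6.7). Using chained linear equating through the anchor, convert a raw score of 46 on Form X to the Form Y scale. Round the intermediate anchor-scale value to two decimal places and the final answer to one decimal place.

Form X → anchor (Population P): v = (5.2/7.3)(46 − 46.8) + 12.6 = 12.03
anchor → Form Y (Population Q): y = (5.3/6.7)(12.03 − 14.6) + 44.0 = 42.0

42.0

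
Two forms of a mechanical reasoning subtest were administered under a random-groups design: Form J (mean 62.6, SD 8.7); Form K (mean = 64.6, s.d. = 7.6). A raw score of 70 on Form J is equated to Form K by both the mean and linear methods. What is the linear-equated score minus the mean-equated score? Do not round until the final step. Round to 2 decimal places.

-0.94

Mean-equated: 70 + (64.6 − 62.6) = 72.00
Linear-equated: (7.6/8.7)(70 − 62.6) + 64.6 = 71.064
Difference = 71.064 − 72.00 = -0.94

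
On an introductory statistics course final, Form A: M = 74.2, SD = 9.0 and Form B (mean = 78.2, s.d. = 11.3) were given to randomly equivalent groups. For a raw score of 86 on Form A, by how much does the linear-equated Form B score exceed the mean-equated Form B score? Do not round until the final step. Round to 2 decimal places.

3.02

Mean-equated: 86 + (78.2 − 74.2) = 90.00
Linear-equated: (11.3/9.0)(86 − 74.2) + 78.2 = 93.016
Difference = 93.016 − 90.00 = 3.02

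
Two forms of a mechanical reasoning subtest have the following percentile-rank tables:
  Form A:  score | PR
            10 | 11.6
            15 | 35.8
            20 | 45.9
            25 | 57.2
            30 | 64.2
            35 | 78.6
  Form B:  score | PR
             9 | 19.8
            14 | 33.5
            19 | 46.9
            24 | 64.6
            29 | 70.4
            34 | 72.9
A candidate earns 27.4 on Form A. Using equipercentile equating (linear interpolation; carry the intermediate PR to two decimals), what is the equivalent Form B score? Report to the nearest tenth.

22.9

PR of 27.4 on Form A: 57.2 + (27.4 − 25)/(30 − 25) × (64.2 − 57.2) = 60.56
On Form B, PR 60.56 falls between score 19 (PR 46.9) and 24 (PR 64.6).
Interpolate: 19 + (60.56 − 46.9)/(64.6 − 46.9) × (24 − 19) = 22.9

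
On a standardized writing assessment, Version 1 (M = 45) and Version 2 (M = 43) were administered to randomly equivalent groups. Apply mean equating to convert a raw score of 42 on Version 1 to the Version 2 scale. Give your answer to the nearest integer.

Mean equating: y = x + (M_Y − M_X) = 42 + (43 − 45) = 40

40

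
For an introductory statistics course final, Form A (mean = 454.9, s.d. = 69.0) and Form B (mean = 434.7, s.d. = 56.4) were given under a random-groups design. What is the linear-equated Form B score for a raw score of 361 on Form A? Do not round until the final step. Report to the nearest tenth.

Linear equating: y = (SD_Y/SD_X)(x − M_X) + M_Y
y = (56.4/69.0)(361 − 454.9) + 434.7
y = 0.817391 × -93.9 + 434.7 = -76.7530 + 434.7 = 357.9

357.9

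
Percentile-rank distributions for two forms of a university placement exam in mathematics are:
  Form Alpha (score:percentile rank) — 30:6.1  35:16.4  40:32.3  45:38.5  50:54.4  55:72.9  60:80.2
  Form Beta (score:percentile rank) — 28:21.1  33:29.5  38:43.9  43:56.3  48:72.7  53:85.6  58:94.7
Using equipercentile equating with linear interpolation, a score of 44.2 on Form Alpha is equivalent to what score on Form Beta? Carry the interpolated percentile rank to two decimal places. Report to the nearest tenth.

35.8

PR of 44.2 on Form Alpha: 32.3 + (44.2 − 40)/(45 − 40) × (38.5 − 32.3) = 37.51
On Form Beta, PR 37.51 falls between score 33 (PR 29.5) and 38 (PR 43.9).
Interpolate: 33 + (37.51 − 29.5)/(43.9 − 29.5) × (38 − 33) = 35.8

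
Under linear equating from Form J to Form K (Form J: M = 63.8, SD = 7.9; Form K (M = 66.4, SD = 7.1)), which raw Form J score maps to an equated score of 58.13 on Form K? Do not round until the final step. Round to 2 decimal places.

54.60

Invert y = (SD_Y/SD_X)(x − M_X) + M_Y:
x = (SD_X/SD_Y)(y − M_Y) + M_X = (7.9/7.1)(58.13 − 66.4) + 63.8
x = 1.112676 × -8.270 + 63.8 = 54.60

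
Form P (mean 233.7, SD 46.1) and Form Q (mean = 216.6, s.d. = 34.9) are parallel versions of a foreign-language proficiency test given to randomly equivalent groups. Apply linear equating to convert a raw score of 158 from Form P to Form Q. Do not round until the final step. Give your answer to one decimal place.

Linear equating: y = (SD_Y/SD_X)(x − M_X) + M_Y
y = (34.9/46.1)(158 − 233.7) + 216.6
y = 0.757050 × -75.7 + 216.6 = -57.3087 + 216.6 = 159.3

159.3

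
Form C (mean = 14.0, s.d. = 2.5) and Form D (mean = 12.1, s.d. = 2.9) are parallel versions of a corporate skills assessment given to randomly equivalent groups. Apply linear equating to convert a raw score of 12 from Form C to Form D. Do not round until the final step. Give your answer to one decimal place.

9.8

Linear equating: y = (SD_Y/SD_X)(x − M_X) + M_Y
y = (2.9/2.5)(12 − 14.0) + 12.1
y = 1.160000 × -2.0 + 12.1 = -2.3200 + 12.1 = 9.8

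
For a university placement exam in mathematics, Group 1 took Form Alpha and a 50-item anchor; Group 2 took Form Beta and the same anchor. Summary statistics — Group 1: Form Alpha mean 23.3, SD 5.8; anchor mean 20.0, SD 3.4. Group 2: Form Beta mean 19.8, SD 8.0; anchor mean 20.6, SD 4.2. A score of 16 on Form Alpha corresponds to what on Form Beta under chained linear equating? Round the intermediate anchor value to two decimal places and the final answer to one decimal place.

10.5

Form Alpha → anchor (Group 1): v = (3.4/5.8)(16 − 23.3) + 20.0 = 15.72
anchor → Form Beta (Group 2): y = (8.0/4.2)(15.72 − 20.6) + 19.8 = 10.5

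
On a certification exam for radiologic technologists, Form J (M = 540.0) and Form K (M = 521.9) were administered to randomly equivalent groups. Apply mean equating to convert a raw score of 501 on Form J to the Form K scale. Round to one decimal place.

Mean equating: y = x + (M_Y − M_X) = 501 + (521.9 − 540.0) = 482.9

482.9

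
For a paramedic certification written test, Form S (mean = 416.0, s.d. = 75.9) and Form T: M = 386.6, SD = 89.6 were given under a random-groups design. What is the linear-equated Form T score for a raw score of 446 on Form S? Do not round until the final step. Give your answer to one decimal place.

Linear equating: y = (SD_Y/SD_X)(x − M_X) + M_Y
y = (89.6/75.9)(446 − 416.0) + 386.6
y = 1.180501 × 30.0 + 386.6 = 35.4150 + 386.6 = 422.0

422.0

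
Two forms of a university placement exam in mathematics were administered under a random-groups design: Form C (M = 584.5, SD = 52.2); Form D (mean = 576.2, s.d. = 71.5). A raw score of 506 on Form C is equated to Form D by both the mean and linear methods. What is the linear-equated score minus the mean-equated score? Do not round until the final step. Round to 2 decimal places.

Mean-equated: 506 + (576.2 − 584.5) = 497.70
Linear-equated: (71.5/52.2)(506 − 584.5) + 576.2 = 468.676
Difference = 468.676 − 497.70 = -29.02

-29.02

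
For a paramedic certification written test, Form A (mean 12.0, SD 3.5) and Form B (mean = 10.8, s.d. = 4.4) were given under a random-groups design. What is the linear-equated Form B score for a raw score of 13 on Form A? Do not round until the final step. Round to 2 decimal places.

Linear equating: y = (SD_Y/SD_X)(x − M_X) + M_Y
y = (4.4/3.5)(13 − 12.0) + 10.8
y = 1.257143 × 1.0 + 10.8 = 1.2571 + 10.8 = 12.06

12.06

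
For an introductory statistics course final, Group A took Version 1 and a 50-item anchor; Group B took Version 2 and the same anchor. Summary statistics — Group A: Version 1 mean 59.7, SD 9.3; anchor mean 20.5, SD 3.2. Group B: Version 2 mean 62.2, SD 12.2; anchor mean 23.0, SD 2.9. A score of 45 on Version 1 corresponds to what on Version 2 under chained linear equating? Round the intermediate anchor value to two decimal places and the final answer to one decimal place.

30.4

Version 1 → anchor (Group A): v = (3.2/9.3)(45 − 59.7) + 20.5 = 15.44
anchor → Version 2 (Group B): y = (12.2/2.9)(15.44 − 23.0) + 62.2 = 30.4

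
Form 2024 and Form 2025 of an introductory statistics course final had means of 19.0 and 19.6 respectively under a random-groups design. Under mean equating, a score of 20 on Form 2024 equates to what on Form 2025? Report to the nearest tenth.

20.6

Mean equating: y = x + (M_Y − M_X) = 20 + (19.6 − 19.0) = 20.6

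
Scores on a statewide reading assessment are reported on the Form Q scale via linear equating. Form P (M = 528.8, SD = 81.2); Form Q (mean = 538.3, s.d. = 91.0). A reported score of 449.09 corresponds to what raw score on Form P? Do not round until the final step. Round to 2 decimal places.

Invert y = (SD_Y/SD_X)(x − M_X) + M_Y:
x = (SD_X/SD_Y)(y − M_Y) + M_X = (81.2/91.0)(449.09 − 538.3) + 528.8
x = 0.892308 × -89.210 + 528.8 = 449.20

449.20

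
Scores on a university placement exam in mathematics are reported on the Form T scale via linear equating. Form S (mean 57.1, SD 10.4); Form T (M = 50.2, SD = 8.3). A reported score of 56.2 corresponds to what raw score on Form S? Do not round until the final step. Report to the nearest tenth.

64.6

Invert y = (SD_Y/SD_X)(x − M_X) + M_Y:
x = (SD_X/SD_Y)(y − M_Y) + M_X = (10.4/8.3)(56.2 − 50.2) + 57.1
x = 1.253012 × 6.000 + 57.1 = 64.6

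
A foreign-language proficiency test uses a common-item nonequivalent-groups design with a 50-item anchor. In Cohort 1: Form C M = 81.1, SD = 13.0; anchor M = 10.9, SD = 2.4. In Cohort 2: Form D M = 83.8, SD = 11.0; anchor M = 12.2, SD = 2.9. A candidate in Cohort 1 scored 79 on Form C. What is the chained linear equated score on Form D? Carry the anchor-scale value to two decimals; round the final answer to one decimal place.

Form C → anchor (Cohort 1): v = (2.4/13.0)(79 − 81.1) + 10.9 = 10.51
anchor → Form D (Cohort 2): y = (11.0/2.9)(10.51 − 12.2) + 83.8 = 77.4

77.4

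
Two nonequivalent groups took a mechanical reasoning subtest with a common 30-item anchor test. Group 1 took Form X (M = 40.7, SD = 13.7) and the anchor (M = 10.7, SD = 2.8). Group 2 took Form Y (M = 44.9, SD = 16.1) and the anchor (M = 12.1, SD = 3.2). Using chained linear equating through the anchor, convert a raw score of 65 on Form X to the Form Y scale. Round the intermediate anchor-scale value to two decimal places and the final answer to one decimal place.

62.9

Form X → anchor (Group 1): v = (2.8/13.7)(65 − 40.7) + 10.7 = 15.67
anchor → Form Y (Group 2): y = (16.1/3.2)(15.67 − 12.1) + 44.9 = 62.9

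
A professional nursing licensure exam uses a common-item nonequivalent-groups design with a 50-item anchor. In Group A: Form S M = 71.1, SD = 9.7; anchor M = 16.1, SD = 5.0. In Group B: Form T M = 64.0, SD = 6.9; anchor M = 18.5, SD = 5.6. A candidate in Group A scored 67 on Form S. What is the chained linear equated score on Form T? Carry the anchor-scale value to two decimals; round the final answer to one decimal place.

58.4

Form S → anchor (Group A): v = (5.0/9.7)(67 − 71.1) + 16.1 = 13.99
anchor → Form T (Group B): y = (6.9/5.6)(13.99 − 18.5) + 64.0 = 58.4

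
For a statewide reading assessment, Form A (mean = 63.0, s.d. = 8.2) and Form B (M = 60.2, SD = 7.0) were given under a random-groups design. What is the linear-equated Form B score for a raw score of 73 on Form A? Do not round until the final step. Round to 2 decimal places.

Linear equating: y = (SD_Y/SD_X)(x − M_X) + M_Y
y = (7.0/8.2)(73 − 63.0) + 60.2
y = 0.853659 × 10.0 + 60.2 = 8.5366 + 60.2 = 68.74

68.74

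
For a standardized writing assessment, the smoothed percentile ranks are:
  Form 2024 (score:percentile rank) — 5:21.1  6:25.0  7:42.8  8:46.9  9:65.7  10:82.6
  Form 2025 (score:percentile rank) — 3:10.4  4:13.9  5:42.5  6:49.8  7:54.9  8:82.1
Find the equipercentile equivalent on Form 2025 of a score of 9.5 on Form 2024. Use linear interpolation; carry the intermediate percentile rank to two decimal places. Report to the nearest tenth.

PR of 9.5 on Form 2024: 65.7 + (9.5 − 9)/(10 − 9) × (82.6 − 65.7) = 74.15
On Form 2025, PR 74.15 falls between score 7 (PR 54.9) and 8 (PR 82.1).
Interpolate: 7 + (74.15 − 54.9)/(82.1 − 54.9) × (8 − 7) = 7.7

7.7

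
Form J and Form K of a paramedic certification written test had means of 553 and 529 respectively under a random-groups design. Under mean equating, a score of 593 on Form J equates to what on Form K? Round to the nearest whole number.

569

Mean equating: y = x + (M_Y − M_X) = 593 + (529 − 553) = 569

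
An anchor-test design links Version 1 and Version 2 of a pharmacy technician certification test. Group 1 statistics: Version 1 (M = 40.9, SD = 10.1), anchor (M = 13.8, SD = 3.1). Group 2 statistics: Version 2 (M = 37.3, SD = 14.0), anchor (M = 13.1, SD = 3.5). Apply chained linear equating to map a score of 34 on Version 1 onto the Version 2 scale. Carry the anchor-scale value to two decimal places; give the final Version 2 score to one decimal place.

Version 1 → anchor (Group 1): v = (3.1/10.1)(34 − 40.9) + 13.8 = 11.68
anchor → Version 2 (Group 2): y = (14.0/3.5)(11.68 − 13.1) + 37.3 = 31.6

31.6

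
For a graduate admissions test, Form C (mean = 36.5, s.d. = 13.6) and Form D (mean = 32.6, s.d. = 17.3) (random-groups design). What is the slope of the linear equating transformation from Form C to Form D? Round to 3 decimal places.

1.272

A = SD_Y / SD_X = 17.3 / 13.6 = 1.272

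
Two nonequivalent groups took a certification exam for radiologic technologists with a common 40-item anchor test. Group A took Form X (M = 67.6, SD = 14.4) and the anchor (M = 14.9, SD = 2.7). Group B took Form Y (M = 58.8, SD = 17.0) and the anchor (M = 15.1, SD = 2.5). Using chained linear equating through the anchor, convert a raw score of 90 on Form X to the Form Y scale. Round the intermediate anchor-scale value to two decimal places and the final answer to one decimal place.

86.0

Form X → anchor (Group A): v = (2.7/14.4)(90 − 67.6) + 14.9 = 19.10
anchor → Form Y (Group B): y = (17.0/2.5)(19.10 − 15.1) + 58.8 = 86.0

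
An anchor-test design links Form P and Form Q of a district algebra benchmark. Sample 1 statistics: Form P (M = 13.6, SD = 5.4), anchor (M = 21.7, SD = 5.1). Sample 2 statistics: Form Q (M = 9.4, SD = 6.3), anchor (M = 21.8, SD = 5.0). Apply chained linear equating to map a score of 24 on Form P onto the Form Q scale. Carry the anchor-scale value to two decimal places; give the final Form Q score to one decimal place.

21.6

Form P → anchor (Sample 1): v = (5.1/5.4)(24 − 13.6) + 21.7 = 31.52
anchor → Form Q (Sample 2): y = (6.3/5.0)(31.52 − 21.8) + 9.4 = 21.6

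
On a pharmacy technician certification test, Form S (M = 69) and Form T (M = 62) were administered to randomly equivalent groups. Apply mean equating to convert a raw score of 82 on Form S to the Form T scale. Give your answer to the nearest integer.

75

Mean equating: y = x + (M_Y − M_X) = 82 + (62 − 69) = 75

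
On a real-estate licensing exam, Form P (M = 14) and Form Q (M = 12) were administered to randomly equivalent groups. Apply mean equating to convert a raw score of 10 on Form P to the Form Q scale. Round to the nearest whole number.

Mean equating: y = x + (M_Y − M_X) = 10 + (12 − 14) = 8

8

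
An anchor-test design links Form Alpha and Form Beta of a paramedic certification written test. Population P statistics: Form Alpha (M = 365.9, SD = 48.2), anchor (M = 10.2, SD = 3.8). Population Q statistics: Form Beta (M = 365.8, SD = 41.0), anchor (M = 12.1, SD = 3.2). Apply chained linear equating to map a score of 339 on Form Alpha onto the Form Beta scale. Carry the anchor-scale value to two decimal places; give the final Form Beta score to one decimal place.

314.3

Form Alpha → anchor (Population P): v = (3.8/48.2)(339 − 365.9) + 10.2 = 8.08
anchor → Form Beta (Population Q): y = (41.0/3.2)(8.08 − 12.1) + 365.8 = 314.3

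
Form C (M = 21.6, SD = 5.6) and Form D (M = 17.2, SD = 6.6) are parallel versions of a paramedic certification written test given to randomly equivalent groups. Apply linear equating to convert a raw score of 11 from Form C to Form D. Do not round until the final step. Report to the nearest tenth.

Linear equating: y = (SD_Y/SD_X)(x − M_X) + M_Y
y = (6.6/5.6)(11 − 21.6) + 17.2
y = 1.178571 × -10.6 + 17.2 = -12.4929 + 17.2 = 4.7

4.7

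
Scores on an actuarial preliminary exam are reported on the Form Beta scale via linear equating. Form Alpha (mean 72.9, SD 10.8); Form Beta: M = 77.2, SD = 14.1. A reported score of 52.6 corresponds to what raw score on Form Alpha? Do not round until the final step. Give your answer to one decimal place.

Invert y = (SD_Y/SD_X)(x − M_X) + M_Y:
x = (SD_X/SD_Y)(y − M_Y) + M_X = (10.8/14.1)(52.6 − 77.2) + 72.9
x = 0.765957 × -24.600 + 72.9 = 54.1

54.1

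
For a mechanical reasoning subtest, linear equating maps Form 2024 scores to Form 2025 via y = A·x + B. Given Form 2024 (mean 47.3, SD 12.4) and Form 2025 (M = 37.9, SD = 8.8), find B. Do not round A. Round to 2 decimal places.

4.33

A = SD_Y / SD_X = 8.8 / 12.4 = 0.709677
B = M_Y − A·M_X = 37.9 − 0.709677 × 47.3 = 4.33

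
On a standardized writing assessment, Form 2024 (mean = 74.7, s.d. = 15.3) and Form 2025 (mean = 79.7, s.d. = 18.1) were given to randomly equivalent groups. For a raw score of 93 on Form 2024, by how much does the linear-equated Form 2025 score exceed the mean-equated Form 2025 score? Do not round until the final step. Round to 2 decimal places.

Mean-equated: 93 + (79.7 − 74.7) = 98.00
Linear-equated: (18.1/15.3)(93 − 74.7) + 79.7 = 101.349
Difference = 101.349 − 98.00 = 3.35

3.35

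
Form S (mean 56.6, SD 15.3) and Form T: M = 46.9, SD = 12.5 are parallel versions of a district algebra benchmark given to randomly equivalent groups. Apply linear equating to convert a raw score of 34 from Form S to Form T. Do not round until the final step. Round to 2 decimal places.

Linear equating: y = (SD_Y/SD_X)(x − M_X) + M_Y
y = (12.5/15.3)(34 − 56.6) + 46.9
y = 0.816993 × -22.6 + 46.9 = -18.4641 + 46.9 = 28.44

28.44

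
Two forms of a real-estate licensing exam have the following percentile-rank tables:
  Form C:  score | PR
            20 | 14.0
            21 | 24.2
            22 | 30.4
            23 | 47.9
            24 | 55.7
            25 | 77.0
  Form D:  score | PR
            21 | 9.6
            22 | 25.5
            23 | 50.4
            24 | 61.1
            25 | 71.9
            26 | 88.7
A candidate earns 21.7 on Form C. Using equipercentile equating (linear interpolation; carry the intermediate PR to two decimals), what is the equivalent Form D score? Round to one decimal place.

PR of 21.7 on Form C: 24.2 + (21.7 − 21)/(22 − 21) × (30.4 − 24.2) = 28.54
On Form D, PR 28.54 falls between score 22 (PR 25.5) and 23 (PR 50.4).
Interpolate: 22 + (28.54 − 25.5)/(50.4 − 25.5) × (23 − 22) = 22.1

22.1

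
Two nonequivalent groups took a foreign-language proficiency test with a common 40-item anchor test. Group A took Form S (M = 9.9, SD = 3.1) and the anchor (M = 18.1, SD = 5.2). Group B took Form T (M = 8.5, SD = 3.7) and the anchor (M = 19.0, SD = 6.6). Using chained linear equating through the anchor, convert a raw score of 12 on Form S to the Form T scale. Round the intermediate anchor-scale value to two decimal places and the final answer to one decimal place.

10.0

Form S → anchor (Group A): v = (5.2/3.1)(12 − 9.9) + 18.1 = 21.62
anchor → Form T (Group B): y = (3.7/6.6)(21.62 − 19.0) + 8.5 = 10.0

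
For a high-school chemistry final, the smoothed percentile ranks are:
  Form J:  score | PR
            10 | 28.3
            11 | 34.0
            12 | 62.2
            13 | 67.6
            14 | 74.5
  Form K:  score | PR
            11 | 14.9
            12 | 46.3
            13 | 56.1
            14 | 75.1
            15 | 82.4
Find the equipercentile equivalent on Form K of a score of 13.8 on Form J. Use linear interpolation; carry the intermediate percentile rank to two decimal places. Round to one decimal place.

PR of 13.8 on Form J: 67.6 + (13.8 − 13)/(14 − 13) × (74.5 − 67.6) = 73.12
On Form K, PR 73.12 falls between score 13 (PR 56.1) and 14 (PR 75.1).
Interpolate: 13 + (73.12 − 56.1)/(75.1 − 56.1) × (14 − 13) = 13.9

13.9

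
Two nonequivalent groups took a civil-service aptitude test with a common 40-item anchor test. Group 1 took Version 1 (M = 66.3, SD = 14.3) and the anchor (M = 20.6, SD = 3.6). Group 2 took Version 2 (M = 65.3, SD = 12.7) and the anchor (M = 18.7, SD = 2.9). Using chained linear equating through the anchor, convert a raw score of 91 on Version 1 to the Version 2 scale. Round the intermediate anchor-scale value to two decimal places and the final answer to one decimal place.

Version 1 → anchor (Group 1): v = (3.6/14.3)(91 − 66.3) + 20.6 = 26.82
anchor → Version 2 (Group 2): y = (12.7/2.9)(26.82 − 18.7) + 65.3 = 100.9

100.9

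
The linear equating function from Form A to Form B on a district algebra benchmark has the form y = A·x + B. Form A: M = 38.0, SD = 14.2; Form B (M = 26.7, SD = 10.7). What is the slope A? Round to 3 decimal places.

A = SD_Y / SD_X = 10.7 / 14.2 = 0.754

0.754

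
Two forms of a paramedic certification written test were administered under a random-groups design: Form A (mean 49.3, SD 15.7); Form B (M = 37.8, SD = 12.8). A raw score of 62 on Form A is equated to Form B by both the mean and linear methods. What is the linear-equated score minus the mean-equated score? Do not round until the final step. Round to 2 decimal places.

-2.35

Mean-equated: 62 + (37.8 − 49.3) = 50.50
Linear-equated: (12.8/15.7)(62 − 49.3) + 37.8 = 48.154
Difference = 48.154 − 50.50 = -2.35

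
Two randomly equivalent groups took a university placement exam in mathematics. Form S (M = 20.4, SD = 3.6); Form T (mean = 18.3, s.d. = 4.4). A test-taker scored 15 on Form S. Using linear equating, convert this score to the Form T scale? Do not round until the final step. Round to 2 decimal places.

Linear equating: y = (SD_Y/SD_X)(x − M_X) + M_Y
y = (4.4/3.6)(15 − 20.4) + 18.3
y = 1.222222 × -5.4 + 18.3 = -6.6000 + 18.3 = 11.70

11.70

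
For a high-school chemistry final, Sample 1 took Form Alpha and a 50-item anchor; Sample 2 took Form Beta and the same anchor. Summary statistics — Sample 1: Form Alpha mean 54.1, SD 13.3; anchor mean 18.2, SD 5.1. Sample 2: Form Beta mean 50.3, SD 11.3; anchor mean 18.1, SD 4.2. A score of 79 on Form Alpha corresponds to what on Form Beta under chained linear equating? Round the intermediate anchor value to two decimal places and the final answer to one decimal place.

Form Alpha → anchor (Sample 1): v = (5.1/13.3)(79 − 54.1) + 18.2 = 27.75
anchor → Form Beta (Sample 2): y = (11.3/4.2)(27.75 − 18.1) + 50.3 = 76.3

76.3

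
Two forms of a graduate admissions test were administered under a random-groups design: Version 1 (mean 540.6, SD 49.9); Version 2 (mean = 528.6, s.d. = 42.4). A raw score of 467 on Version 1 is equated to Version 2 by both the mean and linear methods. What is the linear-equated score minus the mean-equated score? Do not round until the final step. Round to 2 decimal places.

Mean-equated: 467 + (528.6 − 540.6) = 455.00
Linear-equated: (42.4/49.9)(467 − 540.6) + 528.6 = 466.062
Difference = 466.062 − 455.00 = 11.06

11.06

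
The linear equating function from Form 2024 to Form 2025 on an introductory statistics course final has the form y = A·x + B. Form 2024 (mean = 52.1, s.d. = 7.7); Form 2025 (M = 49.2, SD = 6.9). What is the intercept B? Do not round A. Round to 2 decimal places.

2.51

A = SD_Y / SD_X = 6.9 / 7.7 = 0.896104
B = M_Y − A·M_X = 49.2 − 0.896104 × 52.1 = 2.51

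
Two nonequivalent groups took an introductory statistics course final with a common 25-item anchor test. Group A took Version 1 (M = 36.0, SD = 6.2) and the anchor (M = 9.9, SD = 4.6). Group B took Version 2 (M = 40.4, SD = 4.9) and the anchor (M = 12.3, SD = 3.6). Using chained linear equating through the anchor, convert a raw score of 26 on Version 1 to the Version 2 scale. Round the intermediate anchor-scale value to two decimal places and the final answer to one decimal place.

27.0

Version 1 → anchor (Group A): v = (4.6/6.2)(26 − 36.0) + 9.9 = 2.48
anchor → Version 2 (Group B): y = (4.9/3.6)(2.48 − 12.3) + 40.4 = 27.0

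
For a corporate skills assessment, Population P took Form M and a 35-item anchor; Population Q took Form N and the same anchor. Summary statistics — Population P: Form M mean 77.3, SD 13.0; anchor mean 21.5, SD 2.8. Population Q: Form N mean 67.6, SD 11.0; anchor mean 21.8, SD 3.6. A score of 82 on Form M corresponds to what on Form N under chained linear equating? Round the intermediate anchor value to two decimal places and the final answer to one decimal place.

Form M → anchor (Population P): v = (2.8/13.0)(82 − 77.3) + 21.5 = 22.51
anchor → Form N (Population Q): y = (11.0/3.6)(22.51 − 21.8) + 67.6 = 69.8

69.8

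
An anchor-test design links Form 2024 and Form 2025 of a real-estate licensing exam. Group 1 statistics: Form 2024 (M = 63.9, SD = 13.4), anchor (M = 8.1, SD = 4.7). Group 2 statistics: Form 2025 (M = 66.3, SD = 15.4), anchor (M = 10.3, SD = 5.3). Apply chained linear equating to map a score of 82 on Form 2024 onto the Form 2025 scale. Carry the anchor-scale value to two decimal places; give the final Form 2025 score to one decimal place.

78.4

Form 2024 → anchor (Group 1): v = (4.7/13.4)(82 − 63.9) + 8.1 = 14.45
anchor → Form 2025 (Group 2): y = (15.4/5.3)(14.45 − 10.3) + 66.3 = 78.4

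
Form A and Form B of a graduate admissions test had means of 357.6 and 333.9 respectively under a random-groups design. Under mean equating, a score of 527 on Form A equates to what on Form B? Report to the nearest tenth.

503.3

Mean equating: y = x + (M_Y − M_X) = 527 + (333.9 − 357.6) = 503.3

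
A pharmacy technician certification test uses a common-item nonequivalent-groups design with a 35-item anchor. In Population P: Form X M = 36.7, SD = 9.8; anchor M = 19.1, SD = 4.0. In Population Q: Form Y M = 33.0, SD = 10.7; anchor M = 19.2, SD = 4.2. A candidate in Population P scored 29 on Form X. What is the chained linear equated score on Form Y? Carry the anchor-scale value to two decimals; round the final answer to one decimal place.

24.7

Form X → anchor (Population P): v = (4.0/9.8)(29 − 36.7) + 19.1 = 15.96
anchor → Form Y (Population Q): y = (10.7/4.2)(15.96 − 19.2) + 33.0 = 24.7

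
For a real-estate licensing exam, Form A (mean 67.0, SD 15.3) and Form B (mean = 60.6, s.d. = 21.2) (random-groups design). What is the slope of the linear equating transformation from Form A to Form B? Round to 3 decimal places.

1.386

A = SD_Y / SD_X = 21.2 / 15.3 = 1.386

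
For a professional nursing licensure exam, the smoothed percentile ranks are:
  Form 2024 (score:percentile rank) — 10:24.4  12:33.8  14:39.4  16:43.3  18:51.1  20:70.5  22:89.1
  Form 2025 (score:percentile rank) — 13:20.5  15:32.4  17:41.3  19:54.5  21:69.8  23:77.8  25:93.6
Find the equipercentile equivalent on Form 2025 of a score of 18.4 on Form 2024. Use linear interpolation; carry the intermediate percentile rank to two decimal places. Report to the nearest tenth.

PR of 18.4 on Form 2024: 51.1 + (18.4 − 18)/(20 − 18) × (70.5 − 51.1) = 54.98
On Form 2025, PR 54.98 falls between score 19 (PR 54.5) and 21 (PR 69.8).
Interpolate: 19 + (54.98 − 54.5)/(69.8 − 54.5) × (21 − 19) = 19.1

19.1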